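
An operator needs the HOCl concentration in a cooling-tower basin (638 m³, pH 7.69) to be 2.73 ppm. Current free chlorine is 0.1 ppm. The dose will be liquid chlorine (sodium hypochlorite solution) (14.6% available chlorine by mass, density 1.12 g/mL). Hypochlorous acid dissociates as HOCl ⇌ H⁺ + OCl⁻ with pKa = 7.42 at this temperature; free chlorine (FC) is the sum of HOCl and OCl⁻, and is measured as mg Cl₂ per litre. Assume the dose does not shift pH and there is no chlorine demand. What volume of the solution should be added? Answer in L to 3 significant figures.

30.1 L

Volume: 638 m³ = 638,000 L.
[OCl⁻]/[HOCl] = 10^(pH − pKa) = 10^(7.69 − 7.42) = 1.862; fraction as HOCl = 1/(1 + 1.862) = 0.3494.
Free chlorine required for 2.73 ppm HOCl: 2.73 / 0.3494 = 7.813 ppm.
FC to add: 7.813 − 0.1 = 7.713 mg/L as Cl₂.
Cl₂ equivalent: 7.713 mg/L × 638,000 L = 4921 g.
Product at 14.6% available Cl: 4921 / 0.146 = 33,710 g.
Volume: 33,710 g ÷ 1.12 g/mL = 30,100 mL.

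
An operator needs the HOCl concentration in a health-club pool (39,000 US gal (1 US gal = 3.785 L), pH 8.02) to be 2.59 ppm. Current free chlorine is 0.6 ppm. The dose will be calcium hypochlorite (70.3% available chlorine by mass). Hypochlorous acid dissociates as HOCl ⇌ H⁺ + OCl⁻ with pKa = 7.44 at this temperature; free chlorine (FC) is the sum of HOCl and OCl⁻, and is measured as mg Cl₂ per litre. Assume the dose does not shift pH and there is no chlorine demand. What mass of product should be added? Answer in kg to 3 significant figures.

Volume: 39,000 US gal × 3.785 L/gal = 147,615 L.
[OCl⁻]/[HOCl] = 10^(pH − pKa) = 10^(8.02 − 7.44) = 3.802; fraction as HOCl = 1/(1 + 3.802) = 0.2083.
Free chlorine required for 2.59 ppm HOCl: 2.59 / 0.2083 = 12.44 ppm.
FC to add: 12.44 − 0.6 = 11.84 mg/L as Cl₂.
Cl₂ equivalent: 11.84 mg/L × 147,615 L = 1747 g.
Product at 70.3% available Cl: 1747 / 0.703 = 2485 g.

2.49 kg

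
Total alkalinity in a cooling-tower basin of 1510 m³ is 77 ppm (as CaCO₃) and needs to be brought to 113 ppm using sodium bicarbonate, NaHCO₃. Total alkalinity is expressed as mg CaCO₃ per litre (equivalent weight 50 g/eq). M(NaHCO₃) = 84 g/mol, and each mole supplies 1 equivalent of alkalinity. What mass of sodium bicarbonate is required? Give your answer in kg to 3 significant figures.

91.3 kg

Volume: 1510 m³ = 1,510,000 L.
Alkalinity to add: (113 − 77) = 36 mg/L as CaCO₃ × 1,510,000 L = 54,360 g as CaCO₃.
Equivalents: 54,360 g ÷ 50 g/eq = 1087 eq.
NaHCO₃ supplies 1 eq per mole → 1087 mol.
Mass: 1087 mol × 84 g/mol = 91,320 g.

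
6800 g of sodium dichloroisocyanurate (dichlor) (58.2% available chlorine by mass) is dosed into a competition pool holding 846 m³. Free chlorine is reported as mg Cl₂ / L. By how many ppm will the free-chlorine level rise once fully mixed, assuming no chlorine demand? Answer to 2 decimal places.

4.68 ppm

Volume: 846 m³ = 846,000 L.
Available chlorine delivered: 6800 g × 0.582 = 3958 g as Cl₂.
Concentration rise: 3958 g / 846,000 L = 4.678 mg/L = 4.68 ppm.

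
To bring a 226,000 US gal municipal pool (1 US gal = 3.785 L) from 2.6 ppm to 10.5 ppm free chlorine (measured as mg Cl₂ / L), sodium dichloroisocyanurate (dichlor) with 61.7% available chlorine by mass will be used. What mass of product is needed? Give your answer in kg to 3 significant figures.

11.0 kg

Volume: 226,000 US gal × 3.785 L/gal = 855,410 L.
Chlorine deficit: 10.5 − 2.6 = 7.9 ppm = 7.9 mg/L as Cl₂.
Cl₂ equivalent needed: 7.9 mg/L × 855,410 L = 6,758,000 mg = 6758 g.
Product at 61.7% available chlorine: 6758 / 0.617 = 10,950 g.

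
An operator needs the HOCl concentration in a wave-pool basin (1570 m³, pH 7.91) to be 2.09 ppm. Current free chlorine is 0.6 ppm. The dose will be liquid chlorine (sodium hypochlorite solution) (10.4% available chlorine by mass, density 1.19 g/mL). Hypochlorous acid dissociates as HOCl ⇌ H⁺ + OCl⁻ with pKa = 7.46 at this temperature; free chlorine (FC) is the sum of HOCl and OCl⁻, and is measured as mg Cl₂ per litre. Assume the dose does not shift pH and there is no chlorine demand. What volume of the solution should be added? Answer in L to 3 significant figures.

93.6 L

Volume: 1570 m³ = 1,570,000 L.
[OCl⁻]/[HOCl] = 10^(pH − pKa) = 10^(7.91 − 7.46) = 2.818; fraction as HOCl = 1/(1 + 2.818) = 0.2619.
Free chlorine required for 2.09 ppm HOCl: 2.09 / 0.2619 = 7.98 ppm.
FC to add: 7.98 − 0.6 = 7.38 mg/L as Cl₂.
Cl₂ equivalent: 7.38 mg/L × 1,570,000 L = 11,590 g.
Product at 10.4% available Cl: 11,590 / 0.104 = 111,400 g.
Volume: 111,400 g ÷ 1.19 g/mL = 93,630 mL.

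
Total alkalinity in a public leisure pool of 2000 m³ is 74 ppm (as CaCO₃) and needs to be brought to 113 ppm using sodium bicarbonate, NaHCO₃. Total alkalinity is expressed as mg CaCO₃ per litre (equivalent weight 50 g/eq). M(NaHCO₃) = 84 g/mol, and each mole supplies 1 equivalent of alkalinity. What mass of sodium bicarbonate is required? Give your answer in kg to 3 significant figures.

Volume: 2000 m³ = 2,000,000 L.
Alkalinity to add: (113 − 74) = 39 mg/L as CaCO₃ × 2,000,000 L = 78,000 g as CaCO₃.
Equivalents: 78,000 g ÷ 50 g/eq = 1560 eq.
NaHCO₃ supplies 1 eq per mole → 1560 mol.
Mass: 1560 mol × 84 g/mol = 131,000 g.

131 kg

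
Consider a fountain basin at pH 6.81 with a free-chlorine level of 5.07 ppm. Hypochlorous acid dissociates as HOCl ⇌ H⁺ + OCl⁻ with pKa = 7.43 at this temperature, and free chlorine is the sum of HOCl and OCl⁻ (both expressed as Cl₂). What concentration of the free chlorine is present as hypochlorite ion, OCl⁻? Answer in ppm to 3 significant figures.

0.981 ppm

[OCl⁻]/[HOCl] = 10^(pH − pKa) = 10^(6.81 − 7.43) = 10^-0.62 = 0.2399.
Fraction as HOCl = 1 / (1 + 0.2399) = 0.8065.
OCl⁻ = (1 − 0.8065) × 5.07 ppm = 0.9809 ppm.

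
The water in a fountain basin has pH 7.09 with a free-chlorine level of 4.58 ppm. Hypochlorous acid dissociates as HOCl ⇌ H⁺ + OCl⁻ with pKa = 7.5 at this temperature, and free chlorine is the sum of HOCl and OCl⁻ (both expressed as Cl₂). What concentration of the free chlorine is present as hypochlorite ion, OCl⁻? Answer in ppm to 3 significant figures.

1.28 ppm

[OCl⁻]/[HOCl] = 10^(pH − pKa) = 10^(7.09 − 7.5) = 10^-0.41 = 0.389.
Fraction as HOCl = 1 / (1 + 0.389) = 0.7199.
OCl⁻ = (1 − 0.7199) × 4.58 ppm = 1.283 ppm.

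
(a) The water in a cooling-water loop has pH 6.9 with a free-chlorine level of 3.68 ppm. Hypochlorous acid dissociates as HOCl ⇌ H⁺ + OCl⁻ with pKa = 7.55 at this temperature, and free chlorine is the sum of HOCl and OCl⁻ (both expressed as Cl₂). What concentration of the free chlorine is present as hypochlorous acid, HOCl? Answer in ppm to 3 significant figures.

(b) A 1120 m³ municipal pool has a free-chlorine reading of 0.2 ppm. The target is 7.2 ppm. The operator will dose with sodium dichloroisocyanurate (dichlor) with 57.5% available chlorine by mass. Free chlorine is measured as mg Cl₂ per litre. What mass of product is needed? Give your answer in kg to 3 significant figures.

(a) 3.01 ppm; (b) 13.6 kg

(a) [OCl⁻]/[HOCl] = 10^(pH − pKa) = 10^(6.9 − 7.55) = 10^-0.65 = 0.2239.
(a) Fraction as HOCl = 1 / (1 + 0.2239) = 0.8171.
(a) HOCl = 0.8171 × 3.68 ppm = 3.007 ppm.

(b) Volume: 1120 m³ = 1,120,000 L.
(b) Chlorine deficit: 7.2 − 0.2 = 7 ppm = 7 mg/L as Cl₂.
(b) Cl₂ equivalent needed: 7 mg/L × 1,120,000 L = 7,840,000 mg = 7840 g.
(b) Product at 57.5% available chlorine: 7840 / 0.575 = 13,630 g.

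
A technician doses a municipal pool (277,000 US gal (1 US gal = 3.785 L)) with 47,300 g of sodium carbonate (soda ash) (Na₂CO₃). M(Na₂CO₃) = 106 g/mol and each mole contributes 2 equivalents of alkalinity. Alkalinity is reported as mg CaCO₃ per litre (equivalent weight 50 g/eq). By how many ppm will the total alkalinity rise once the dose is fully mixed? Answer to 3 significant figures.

Volume: 277,000 US gal × 3.785 L/gal = 1,048,445 L.
Moles of Na₂CO₃: 47,300 g ÷ 106 g/mol = 446.2 mol → 892.5 eq of alkalinity.
As CaCO₃: 892.5 eq × 50 g/eq = 44,620 g.
Rise: 44,620 g / 1,048,445 L × 1000 = 42.56 mg/L.

42.6 ppm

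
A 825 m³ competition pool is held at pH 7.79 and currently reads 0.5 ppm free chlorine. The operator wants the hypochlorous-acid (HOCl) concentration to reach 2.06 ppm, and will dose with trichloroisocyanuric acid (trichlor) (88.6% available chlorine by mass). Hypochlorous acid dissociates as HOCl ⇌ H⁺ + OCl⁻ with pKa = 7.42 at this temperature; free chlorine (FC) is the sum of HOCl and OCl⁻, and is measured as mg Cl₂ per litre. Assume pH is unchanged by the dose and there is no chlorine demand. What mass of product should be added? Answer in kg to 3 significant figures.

5.95 kg

Volume: 825 m³ = 825,000 L.
[OCl⁻]/[HOCl] = 10^(pH − pKa) = 10^(7.79 − 7.42) = 2.344; fraction as HOCl = 1/(1 + 2.344) = 0.299.
Free chlorine required for 2.06 ppm HOCl: 2.06 / 0.299 = 6.889 ppm.
FC to add: 6.889 − 0.5 = 6.389 mg/L as Cl₂.
Cl₂ equivalent: 6.389 mg/L × 825,000 L = 5271 g.
Product at 88.6% available Cl: 5271 / 0.886 = 5949 g.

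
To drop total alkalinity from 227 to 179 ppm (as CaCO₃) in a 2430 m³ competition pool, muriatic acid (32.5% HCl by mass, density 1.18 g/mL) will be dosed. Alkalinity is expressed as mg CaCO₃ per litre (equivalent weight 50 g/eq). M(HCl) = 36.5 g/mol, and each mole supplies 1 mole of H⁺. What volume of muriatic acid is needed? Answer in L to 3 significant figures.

222 L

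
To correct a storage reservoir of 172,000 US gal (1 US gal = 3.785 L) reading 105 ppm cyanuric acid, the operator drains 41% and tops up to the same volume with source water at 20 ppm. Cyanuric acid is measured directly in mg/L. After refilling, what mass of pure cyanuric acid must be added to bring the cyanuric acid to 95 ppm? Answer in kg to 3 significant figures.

16.2 kg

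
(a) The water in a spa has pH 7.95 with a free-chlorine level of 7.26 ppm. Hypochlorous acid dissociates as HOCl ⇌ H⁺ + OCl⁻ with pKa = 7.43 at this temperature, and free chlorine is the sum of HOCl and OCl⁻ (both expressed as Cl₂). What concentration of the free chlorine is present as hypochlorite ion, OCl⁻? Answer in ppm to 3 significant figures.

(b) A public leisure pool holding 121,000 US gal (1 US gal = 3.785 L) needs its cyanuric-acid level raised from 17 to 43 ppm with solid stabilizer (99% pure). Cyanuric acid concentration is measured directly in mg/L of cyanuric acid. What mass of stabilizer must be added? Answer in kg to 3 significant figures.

(a) 5.58 ppm; (b) 12.0 kg

(a) [OCl⁻]/[HOCl] = 10^(pH − pKa) = 10^(7.95 − 7.43) = 10^0.52 = 3.311.
(a) Fraction as HOCl = 1 / (1 + 3.311) = 0.2319.
(a) OCl⁻ = (1 − 0.2319) × 7.26 ppm = 5.576 ppm.

(b) Volume: 121,000 US gal × 3.785 L/gal = 457,985 L.
(b) CYA to add: (43 − 17) = 26 mg/L × 457,985 L = 11,910 g cyanuric acid.
(b) At 99% purity: 11,910 / 0.99 = 12,030 g product.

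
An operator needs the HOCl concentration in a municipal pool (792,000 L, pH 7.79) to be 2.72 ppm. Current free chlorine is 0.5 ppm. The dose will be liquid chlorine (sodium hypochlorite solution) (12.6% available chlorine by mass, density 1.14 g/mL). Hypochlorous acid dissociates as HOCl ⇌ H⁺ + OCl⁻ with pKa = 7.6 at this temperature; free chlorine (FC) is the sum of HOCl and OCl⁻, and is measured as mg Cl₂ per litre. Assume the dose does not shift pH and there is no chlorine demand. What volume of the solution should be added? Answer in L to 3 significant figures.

35.5 L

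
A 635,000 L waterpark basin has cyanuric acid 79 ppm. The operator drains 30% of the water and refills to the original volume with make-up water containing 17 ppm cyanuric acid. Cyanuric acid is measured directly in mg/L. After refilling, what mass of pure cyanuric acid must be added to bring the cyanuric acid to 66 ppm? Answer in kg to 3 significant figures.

After draining 30% and refilling: 79 × 0.70 + 17 × 0.30 = 60.4 ppm.
Deficit to target: 66 − 60.4 = 5.6 mg/L.
Mass: 5.6 mg/L × 635,000 L = 3556 g cyanuric acid.

3.56 kg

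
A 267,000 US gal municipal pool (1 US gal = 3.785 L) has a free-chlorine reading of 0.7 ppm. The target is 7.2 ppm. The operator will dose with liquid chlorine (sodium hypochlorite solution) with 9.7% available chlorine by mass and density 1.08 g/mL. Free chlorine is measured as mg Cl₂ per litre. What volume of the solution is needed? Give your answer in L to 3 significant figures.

62.7 L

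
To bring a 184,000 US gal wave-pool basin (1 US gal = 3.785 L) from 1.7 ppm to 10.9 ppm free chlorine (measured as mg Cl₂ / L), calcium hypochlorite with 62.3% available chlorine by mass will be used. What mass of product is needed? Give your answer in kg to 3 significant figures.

10.3 kg

Volume: 184,000 US gal × 3.785 L/gal = 696,440 L.
Chlorine deficit: 10.9 − 1.7 = 9.2 ppm = 9.2 mg/L as Cl₂.
Cl₂ equivalent needed: 9.2 mg/L × 696,440 L = 6,407,000 mg = 6407 g.
Product at 62.3% available chlorine: 6407 / 0.623 = 10,280 g.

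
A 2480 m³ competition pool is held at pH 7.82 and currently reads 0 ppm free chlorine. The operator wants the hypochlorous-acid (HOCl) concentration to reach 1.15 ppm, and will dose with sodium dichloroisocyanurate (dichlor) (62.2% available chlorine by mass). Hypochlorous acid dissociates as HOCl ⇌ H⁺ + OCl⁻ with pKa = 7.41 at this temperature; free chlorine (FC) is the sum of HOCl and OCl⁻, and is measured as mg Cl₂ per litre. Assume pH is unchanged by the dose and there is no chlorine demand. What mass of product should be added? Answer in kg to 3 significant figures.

16.4 kg

Volume: 2480 m³ = 2,480,000 L.
[OCl⁻]/[HOCl] = 10^(pH − pKa) = 10^(7.82 − 7.41) = 2.57; fraction as HOCl = 1/(1 + 2.57) = 0.2801.
Free chlorine required for 1.15 ppm HOCl: 1.15 / 0.2801 = 4.106 ppm.
FC to add: 4.106 − 0 = 4.106 mg/L as Cl₂.
Cl₂ equivalent: 4.106 mg/L × 2,480,000 L = 10,180 g.
Product at 62.2% available Cl: 10,180 / 0.622 = 16,370 g.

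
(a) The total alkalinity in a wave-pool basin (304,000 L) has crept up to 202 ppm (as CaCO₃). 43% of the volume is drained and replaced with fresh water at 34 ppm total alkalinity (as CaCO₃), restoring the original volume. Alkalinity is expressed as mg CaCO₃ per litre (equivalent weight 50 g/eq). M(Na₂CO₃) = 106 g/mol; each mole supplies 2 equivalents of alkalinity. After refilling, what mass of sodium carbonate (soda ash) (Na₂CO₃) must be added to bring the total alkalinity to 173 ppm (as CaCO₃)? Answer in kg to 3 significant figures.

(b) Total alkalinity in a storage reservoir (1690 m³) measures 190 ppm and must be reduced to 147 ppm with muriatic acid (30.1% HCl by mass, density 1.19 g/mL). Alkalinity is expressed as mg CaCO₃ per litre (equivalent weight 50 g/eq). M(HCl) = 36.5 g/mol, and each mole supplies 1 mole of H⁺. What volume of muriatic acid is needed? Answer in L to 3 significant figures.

(a) 13.9 kg; (b) 148 L

(a) After draining 43% and refilling: 202 × 0.57 + 34 × 0.43 = 129.76 ppm.
(a) Deficit to target: 173 − 129.76 = 43.24 mg/L.
(a) As CaCO₃: 43.24 mg/L × 304,000 L = 13,140 g; ÷ 50 g/eq ÷ 2 = 131.4 mol Na₂CO₃.
(a) Mass: 131.4 × 106 = 13,930 g.

(b) Volume: 1690 m³ = 1,690,000 L.
(b) Alkalinity to neutralize: (190 − 147) = 43 mg/L as CaCO₃ × 1,690,000 L = 72,670 g as CaCO₃.
(b) Equivalents of H⁺ required: 72,670 ÷ 50 g/eq = 1453 eq = 1453 mol HCl.
(b) Mass of HCl: 1453 × 36.5 = 53,050 g.
(b) Mass of 30.1% solution: 53,050 / 0.301 = 176,200 g.
(b) Volume: 176,200 g ÷ 1.19 g/mL = 148,100 mL.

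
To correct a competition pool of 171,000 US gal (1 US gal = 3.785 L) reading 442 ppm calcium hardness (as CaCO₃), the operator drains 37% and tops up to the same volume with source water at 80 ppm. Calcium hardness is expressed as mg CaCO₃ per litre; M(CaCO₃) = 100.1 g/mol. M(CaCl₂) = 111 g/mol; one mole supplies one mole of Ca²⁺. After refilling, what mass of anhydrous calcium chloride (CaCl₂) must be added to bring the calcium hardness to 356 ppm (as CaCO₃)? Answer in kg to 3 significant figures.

34.4 kg

Volume: 171,000 US gal × 3.785 L/gal = 647,235 L.
After draining 37% and refilling: 442 × 0.63 + 80 × 0.37 = 308.06 ppm.
Deficit to target: 356 − 308.06 = 47.94 mg/L.
As CaCO₃: 47.94 mg/L × 647,235 L = 31,030 g; ÷ 100.1 = 310 mol Ca²⁺.
Mass: 310 × 111 = 34,410 g.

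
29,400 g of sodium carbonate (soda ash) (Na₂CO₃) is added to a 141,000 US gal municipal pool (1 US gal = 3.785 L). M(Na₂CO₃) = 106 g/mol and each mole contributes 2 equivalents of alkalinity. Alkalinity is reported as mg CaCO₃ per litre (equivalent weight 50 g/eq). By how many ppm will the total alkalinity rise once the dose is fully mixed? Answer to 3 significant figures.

52.0 ppm

Volume: 141,000 US gal × 3.785 L/gal = 533,685 L.
Moles of Na₂CO₃: 29,400 g ÷ 106 g/mol = 277.4 mol → 554.7 eq of alkalinity.
As CaCO₃: 554.7 eq × 50 g/eq = 27,740 g.
Rise: 27,740 g / 533,685 L × 1000 = 51.97 mg/L.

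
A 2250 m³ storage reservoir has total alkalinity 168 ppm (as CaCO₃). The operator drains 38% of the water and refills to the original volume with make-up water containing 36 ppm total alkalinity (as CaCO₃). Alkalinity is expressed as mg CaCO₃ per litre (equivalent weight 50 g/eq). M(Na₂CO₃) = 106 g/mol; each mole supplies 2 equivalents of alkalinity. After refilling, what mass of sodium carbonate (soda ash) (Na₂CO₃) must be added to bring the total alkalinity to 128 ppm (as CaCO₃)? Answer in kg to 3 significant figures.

Volume: 2250 m³ = 2,250,000 L.
After draining 38% and refilling: 168 × 0.62 + 36 × 0.38 = 117.84 ppm.
Deficit to target: 128 − 117.84 = 10.16 mg/L.
As CaCO₃: 10.16 mg/L × 2,250,000 L = 22,860 g; ÷ 50 g/eq ÷ 2 = 228.6 mol Na₂CO₃.
Mass: 228.6 × 106 = 24,230 g.

24.2 kg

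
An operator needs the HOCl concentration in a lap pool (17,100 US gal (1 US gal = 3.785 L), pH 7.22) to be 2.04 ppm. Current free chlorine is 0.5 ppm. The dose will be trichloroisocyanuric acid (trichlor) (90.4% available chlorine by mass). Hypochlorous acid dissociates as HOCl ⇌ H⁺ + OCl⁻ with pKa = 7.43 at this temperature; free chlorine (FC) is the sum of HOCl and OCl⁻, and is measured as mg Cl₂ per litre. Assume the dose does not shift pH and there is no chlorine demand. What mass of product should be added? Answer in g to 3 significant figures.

200 g

Volume: 17,100 US gal × 3.785 L/gal = 64,724 L.
[OCl⁻]/[HOCl] = 10^(pH − pKa) = 10^(7.22 − 7.43) = 0.6166; fraction as HOCl = 1/(1 + 0.6166) = 0.6186.
Free chlorine required for 2.04 ppm HOCl: 2.04 / 0.6186 = 3.298 ppm.
FC to add: 3.298 − 0.5 = 2.798 mg/L as Cl₂.
Cl₂ equivalent: 2.798 mg/L × 64,724 L = 181.1 g.
Product at 90.4% available Cl: 181.1 / 0.904 = 200.3 g.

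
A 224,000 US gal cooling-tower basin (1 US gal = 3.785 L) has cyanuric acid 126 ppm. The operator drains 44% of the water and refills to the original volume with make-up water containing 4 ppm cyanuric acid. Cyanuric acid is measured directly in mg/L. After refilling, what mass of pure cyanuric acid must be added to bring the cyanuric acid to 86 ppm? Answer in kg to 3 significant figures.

11.6 kg

Volume: 224,000 US gal × 3.785 L/gal = 847,840 L.
After draining 44% and refilling: 126 × 0.56 + 4 × 0.44 = 72.32 ppm.
Deficit to target: 86 − 72.32 = 13.68 mg/L.
Mass: 13.68 mg/L × 847,840 L = 11,600 g cyanuric acid.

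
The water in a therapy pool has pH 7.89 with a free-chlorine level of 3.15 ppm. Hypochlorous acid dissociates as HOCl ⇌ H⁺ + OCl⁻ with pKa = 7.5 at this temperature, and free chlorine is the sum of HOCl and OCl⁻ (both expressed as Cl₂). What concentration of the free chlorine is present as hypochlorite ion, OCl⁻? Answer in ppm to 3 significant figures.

2.24 ppm

[OCl⁻]/[HOCl] = 10^(pH − pKa) = 10^(7.89 − 7.5) = 10^0.39 = 2.455.
Fraction as HOCl = 1 / (1 + 2.455) = 0.2895.
OCl⁻ = (1 − 0.2895) × 3.15 ppm = 2.238 ppm.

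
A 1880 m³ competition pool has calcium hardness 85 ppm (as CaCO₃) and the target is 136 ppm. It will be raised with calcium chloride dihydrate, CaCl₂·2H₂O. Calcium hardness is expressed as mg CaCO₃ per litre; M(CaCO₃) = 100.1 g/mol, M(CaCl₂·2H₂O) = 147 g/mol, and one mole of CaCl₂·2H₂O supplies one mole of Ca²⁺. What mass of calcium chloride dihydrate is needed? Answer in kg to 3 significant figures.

Volume: 1880 m³ = 1,880,000 L.
Hardness to add: (136 − 85) = 51 mg/L as CaCO₃ × 1,880,000 L = 95,880 g as CaCO₃.
Moles of Ca²⁺ (1 mol Ca²⁺ ≡ 1 mol CaCO₃): 95,880 / 100.1 g/mol = 957.8 mol.
Mass of CaCl₂·2H₂O: 957.8 × 147 = 140,800 g.

141 kg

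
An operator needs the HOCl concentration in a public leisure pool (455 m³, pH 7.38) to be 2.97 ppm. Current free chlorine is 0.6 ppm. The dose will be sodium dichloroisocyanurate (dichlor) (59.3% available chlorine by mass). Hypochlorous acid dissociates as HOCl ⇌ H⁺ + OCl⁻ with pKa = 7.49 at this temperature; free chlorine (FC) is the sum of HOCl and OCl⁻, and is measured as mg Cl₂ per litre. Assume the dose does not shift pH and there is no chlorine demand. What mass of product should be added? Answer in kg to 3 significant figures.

3.59 kg

Volume: 455 m³ = 455,000 L.
[OCl⁻]/[HOCl] = 10^(pH − pKa) = 10^(7.38 − 7.49) = 0.7762; fraction as HOCl = 1/(1 + 0.7762) = 0.563.
Free chlorine required for 2.97 ppm HOCl: 2.97 / 0.563 = 5.275 ppm.
FC to add: 5.275 − 0.6 = 4.675 mg/L as Cl₂.
Cl₂ equivalent: 4.675 mg/L × 455,000 L = 2127 g.
Product at 59.3% available Cl: 2127 / 0.593 = 3587 g.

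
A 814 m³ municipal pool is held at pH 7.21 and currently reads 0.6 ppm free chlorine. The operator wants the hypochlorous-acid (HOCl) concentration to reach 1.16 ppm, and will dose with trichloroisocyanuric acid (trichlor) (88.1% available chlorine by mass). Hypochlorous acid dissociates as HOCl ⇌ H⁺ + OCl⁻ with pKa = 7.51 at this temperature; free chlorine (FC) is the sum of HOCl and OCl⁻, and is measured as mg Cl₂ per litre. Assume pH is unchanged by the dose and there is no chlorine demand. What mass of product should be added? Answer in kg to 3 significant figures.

1.05 kg

Volume: 814 m³ = 814,000 L.
[OCl⁻]/[HOCl] = 10^(pH − pKa) = 10^(7.21 − 7.51) = 0.5012; fraction as HOCl = 1/(1 + 0.5012) = 0.6661.
Free chlorine required for 1.16 ppm HOCl: 1.16 / 0.6661 = 1.741 ppm.
FC to add: 1.741 − 0.6 = 1.141 mg/L as Cl₂.
Cl₂ equivalent: 1.141 mg/L × 814,000 L = 929.1 g.
Product at 88.1% available Cl: 929.1 / 0.881 = 1055 g.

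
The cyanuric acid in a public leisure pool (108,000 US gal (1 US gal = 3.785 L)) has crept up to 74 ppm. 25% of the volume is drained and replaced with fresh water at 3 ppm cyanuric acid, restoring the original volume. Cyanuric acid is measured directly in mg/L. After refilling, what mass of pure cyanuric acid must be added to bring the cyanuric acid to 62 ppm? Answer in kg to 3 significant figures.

2.35 kg

Volume: 108,000 US gal × 3.785 L/gal = 408,780 L.
After draining 25% and refilling: 74 × 0.75 + 3 × 0.25 = 56.25 ppm.
Deficit to target: 62 − 56.25 = 5.75 mg/L.
Mass: 5.75 mg/L × 408,780 L = 2350 g cyanuric acid.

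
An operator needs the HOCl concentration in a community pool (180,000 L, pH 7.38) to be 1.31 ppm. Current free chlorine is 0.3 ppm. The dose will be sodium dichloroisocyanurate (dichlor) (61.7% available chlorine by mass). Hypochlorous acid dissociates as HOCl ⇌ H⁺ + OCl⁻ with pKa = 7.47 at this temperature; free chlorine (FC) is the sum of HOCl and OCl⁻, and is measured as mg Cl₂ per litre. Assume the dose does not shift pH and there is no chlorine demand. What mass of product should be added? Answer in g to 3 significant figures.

605 g

[OCl⁻]/[HOCl] = 10^(pH − pKa) = 10^(7.38 − 7.47) = 0.8128; fraction as HOCl = 1/(1 + 0.8128) = 0.5516.
Free chlorine required for 1.31 ppm HOCl: 1.31 / 0.5516 = 2.375 ppm.
FC to add: 2.375 − 0.3 = 2.075 mg/L as Cl₂.
Cl₂ equivalent: 2.075 mg/L × 180,000 L = 373.5 g.
Product at 61.7% available Cl: 373.5 / 0.617 = 605.3 g.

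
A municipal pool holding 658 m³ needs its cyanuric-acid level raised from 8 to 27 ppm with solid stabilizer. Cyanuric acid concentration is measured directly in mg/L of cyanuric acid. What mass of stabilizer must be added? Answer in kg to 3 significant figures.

Volume: 658 m³ = 658,000 L.
CYA to add: (27 − 8) = 19 mg/L × 658,000 L = 12,500 g cyanuric acid.

12.5 kg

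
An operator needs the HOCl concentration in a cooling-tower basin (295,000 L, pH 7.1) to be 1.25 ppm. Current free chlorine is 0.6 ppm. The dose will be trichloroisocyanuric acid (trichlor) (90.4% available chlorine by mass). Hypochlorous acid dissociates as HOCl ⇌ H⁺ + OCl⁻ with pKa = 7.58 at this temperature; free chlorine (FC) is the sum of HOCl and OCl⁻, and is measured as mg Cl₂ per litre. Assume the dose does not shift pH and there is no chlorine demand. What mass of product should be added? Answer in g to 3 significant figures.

347 g

[OCl⁻]/[HOCl] = 10^(pH − pKa) = 10^(7.1 − 7.58) = 0.3311; fraction as HOCl = 1/(1 + 0.3311) = 0.7512.
Free chlorine required for 1.25 ppm HOCl: 1.25 / 0.7512 = 1.664 ppm.
FC to add: 1.664 − 0.6 = 1.064 mg/L as Cl₂.
Cl₂ equivalent: 1.064 mg/L × 295,000 L = 313.9 g.
Product at 90.4% available Cl: 313.9 / 0.904 = 347.2 g.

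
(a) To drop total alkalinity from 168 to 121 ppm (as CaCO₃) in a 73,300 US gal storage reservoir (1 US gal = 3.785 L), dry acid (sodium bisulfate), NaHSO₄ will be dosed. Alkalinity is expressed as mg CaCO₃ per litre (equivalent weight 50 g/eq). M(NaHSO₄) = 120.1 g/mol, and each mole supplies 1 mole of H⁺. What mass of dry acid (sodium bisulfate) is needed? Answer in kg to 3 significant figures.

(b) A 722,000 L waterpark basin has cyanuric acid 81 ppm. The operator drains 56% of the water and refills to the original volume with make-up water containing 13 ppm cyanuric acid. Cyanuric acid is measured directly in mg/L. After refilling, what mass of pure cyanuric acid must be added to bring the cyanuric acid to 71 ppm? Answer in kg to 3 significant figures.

(a) Volume: 73,300 US gal × 3.785 L/gal = 277,440 L.
(a) Alkalinity to neutralize: (168 − 121) = 47 mg/L as CaCO₃ × 277,440 L = 13,040 g as CaCO₃.
(a) Equivalents of H⁺ required: 13,040 ÷ 50 g/eq = 260.8 eq = 260.8 mol NaHSO₄.
(a) Mass of NaHSO₄: 260.8 × 120.1 = 31,320 g.

(b) After draining 56% and refilling: 81 × 0.44 + 13 × 0.56 = 42.92 ppm.
(b) Deficit to target: 71 − 42.92 = 28.08 mg/L.
(b) Mass: 28.08 mg/L × 722,000 L = 20,270 g cyanuric acid.

(a) 31.3 kg; (b) 20.3 kg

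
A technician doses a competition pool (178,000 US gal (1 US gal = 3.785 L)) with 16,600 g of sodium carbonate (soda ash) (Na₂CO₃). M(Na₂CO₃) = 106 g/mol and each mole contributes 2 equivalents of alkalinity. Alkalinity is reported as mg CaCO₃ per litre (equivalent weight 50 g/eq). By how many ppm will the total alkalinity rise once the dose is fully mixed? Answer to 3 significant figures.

23.2 ppm

Volume: 178,000 US gal × 3.785 L/gal = 673,730 L.
Moles of Na₂CO₃: 16,600 g ÷ 106 g/mol = 156.6 mol → 313.2 eq of alkalinity.
As CaCO₃: 313.2 eq × 50 g/eq = 15,660 g.
Rise: 15,660 g / 673,730 L × 1000 = 23.24 mg/L.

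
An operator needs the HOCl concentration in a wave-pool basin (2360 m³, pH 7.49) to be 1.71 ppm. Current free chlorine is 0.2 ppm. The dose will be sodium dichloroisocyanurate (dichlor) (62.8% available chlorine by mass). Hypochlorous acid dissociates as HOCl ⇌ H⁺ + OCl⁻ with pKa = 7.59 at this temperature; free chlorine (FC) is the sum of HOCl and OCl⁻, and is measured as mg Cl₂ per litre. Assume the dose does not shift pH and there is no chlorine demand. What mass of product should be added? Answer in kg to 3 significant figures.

Volume: 2360 m³ = 2,360,000 L.
[OCl⁻]/[HOCl] = 10^(pH − pKa) = 10^(7.49 − 7.59) = 0.7943; fraction as HOCl = 1/(1 + 0.7943) = 0.5573.
Free chlorine required for 1.71 ppm HOCl: 1.71 / 0.5573 = 3.068 ppm.
FC to add: 3.068 − 0.2 = 2.868 mg/L as Cl₂.
Cl₂ equivalent: 2.868 mg/L × 2,360,000 L = 6769 g.
Product at 62.8% available Cl: 6769 / 0.628 = 10,780 g.

10.8 kg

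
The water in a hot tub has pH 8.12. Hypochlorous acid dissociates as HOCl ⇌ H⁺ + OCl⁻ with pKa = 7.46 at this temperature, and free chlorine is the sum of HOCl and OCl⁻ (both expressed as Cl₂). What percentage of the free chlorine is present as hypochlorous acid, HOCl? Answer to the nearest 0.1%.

[OCl⁻]/[HOCl] = 10^(pH − pKa) = 10^(8.12 − 7.46) = 10^0.66 = 4.571.
Fraction as HOCl = 1 / (1 + 4.571) = 0.1795.

18.0%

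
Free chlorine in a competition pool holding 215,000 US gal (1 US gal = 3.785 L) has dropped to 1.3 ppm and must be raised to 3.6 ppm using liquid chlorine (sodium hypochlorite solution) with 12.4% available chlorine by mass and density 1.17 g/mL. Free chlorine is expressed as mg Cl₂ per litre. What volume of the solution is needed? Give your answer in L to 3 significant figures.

Volume: 215,000 US gal × 3.785 L/gal = 813,775 L.
Chlorine deficit: 3.6 − 1.3 = 2.3 ppm = 2.3 mg/L as Cl₂.
Cl₂ equivalent needed: 2.3 mg/L × 813,775 L = 1,872,000 mg = 1872 g.
Product at 12.4% available chlorine: 1872 / 0.124 = 15,090 g.
Volume at density 1.17 g/mL: 15,090 g ÷ 1.17 g/mL = 12,900 mL.

12.9 L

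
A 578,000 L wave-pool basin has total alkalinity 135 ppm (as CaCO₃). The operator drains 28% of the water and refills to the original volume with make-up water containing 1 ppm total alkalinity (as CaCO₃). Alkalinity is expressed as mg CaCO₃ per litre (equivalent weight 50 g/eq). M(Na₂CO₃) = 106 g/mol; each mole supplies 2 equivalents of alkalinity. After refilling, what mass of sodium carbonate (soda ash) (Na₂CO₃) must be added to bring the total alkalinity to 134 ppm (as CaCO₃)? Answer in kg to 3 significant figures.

22.4 kg

After draining 28% and refilling: 135 × 0.72 + 1 × 0.28 = 97.48 ppm.
Deficit to target: 134 − 97.48 = 36.52 mg/L.
As CaCO₃: 36.52 mg/L × 578,000 L = 21,110 g; ÷ 50 g/eq ÷ 2 = 211.1 mol Na₂CO₃.
Mass: 211.1 × 106 = 22,380 g.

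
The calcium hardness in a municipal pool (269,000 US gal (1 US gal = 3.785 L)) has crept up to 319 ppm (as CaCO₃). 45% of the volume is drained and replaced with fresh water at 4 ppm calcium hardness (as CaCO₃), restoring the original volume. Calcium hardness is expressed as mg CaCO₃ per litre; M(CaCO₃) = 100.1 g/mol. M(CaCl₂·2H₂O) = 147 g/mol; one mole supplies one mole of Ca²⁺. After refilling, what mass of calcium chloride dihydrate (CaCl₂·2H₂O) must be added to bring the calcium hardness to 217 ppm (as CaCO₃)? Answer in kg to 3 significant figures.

59.4 kg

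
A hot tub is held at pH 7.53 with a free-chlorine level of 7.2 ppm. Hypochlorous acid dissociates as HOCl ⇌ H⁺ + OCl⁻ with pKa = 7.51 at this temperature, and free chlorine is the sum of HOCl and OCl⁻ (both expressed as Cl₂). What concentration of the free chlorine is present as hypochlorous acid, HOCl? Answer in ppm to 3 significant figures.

[OCl⁻]/[HOCl] = 10^(pH − pKa) = 10^(7.53 − 7.51) = 10^0.02 = 1.047.
Fraction as HOCl = 1 / (1 + 1.047) = 0.4885.
HOCl = 0.4885 × 7.2 ppm = 3.517 ppm.

3.52 ppm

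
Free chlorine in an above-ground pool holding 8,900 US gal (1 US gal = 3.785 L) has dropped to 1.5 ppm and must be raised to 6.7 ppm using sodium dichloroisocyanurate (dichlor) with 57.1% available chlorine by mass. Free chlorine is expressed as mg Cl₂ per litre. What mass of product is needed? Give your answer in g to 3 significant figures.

307 g

Volume: 8,900 US gal × 3.785 L/gal = 33,686 L.
Chlorine deficit: 6.7 − 1.5 = 5.2 ppm = 5.2 mg/L as Cl₂.
Cl₂ equivalent needed: 5.2 mg/L × 33,686 L = 175,200 mg = 175.2 g.
Product at 57.1% available chlorine: 175.2 / 0.571 = 306.8 g.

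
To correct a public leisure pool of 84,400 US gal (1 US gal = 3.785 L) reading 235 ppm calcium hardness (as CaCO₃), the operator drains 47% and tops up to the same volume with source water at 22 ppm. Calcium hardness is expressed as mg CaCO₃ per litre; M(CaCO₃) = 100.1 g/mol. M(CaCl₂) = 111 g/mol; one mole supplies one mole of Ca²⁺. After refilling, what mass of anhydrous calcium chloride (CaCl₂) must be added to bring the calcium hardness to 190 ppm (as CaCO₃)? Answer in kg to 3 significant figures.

19.5 kg

Volume: 84,400 US gal × 3.785 L/gal = 319,454 L.
After draining 47% and refilling: 235 × 0.53 + 22 × 0.47 = 134.89 ppm.
Deficit to target: 190 − 134.89 = 55.11 mg/L.
As CaCO₃: 55.11 mg/L × 319,454 L = 17,610 g; ÷ 100.1 = 175.9 mol Ca²⁺.
Mass: 175.9 × 111 = 19,520 g.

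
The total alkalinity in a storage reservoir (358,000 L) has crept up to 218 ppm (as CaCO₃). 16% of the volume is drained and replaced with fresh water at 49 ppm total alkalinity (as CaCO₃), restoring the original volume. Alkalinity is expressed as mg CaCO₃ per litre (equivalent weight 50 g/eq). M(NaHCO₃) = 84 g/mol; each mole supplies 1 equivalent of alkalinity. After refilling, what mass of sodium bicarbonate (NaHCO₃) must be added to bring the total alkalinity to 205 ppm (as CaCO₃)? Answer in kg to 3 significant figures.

After draining 16% and refilling: 218 × 0.84 + 49 × 0.16 = 190.96 ppm.
Deficit to target: 205 − 190.96 = 14.04 mg/L.
As CaCO₃: 14.04 mg/L × 358,000 L = 5026 g; ÷ 50 g/eq ÷ 1 = 100.5 mol NaHCO₃.
Mass: 100.5 × 84 = 8444 g.

8.44 kg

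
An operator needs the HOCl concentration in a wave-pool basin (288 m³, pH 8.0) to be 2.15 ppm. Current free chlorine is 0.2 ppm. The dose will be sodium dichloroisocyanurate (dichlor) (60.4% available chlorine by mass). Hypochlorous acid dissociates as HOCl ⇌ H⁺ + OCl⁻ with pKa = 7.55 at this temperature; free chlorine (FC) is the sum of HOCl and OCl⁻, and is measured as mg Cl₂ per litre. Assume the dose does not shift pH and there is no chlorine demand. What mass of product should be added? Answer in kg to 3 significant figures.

Volume: 288 m³ = 288,000 L.
[OCl⁻]/[HOCl] = 10^(pH − pKa) = 10^(8.0 − 7.55) = 2.818; fraction as HOCl = 1/(1 + 2.818) = 0.2619.
Free chlorine required for 2.15 ppm HOCl: 2.15 / 0.2619 = 8.21 ppm.
FC to add: 8.21 − 0.2 = 8.01 mg/L as Cl₂.
Cl₂ equivalent: 8.01 mg/L × 288,000 L = 2307 g.
Product at 60.4% available Cl: 2307 / 0.604 = 3819 g.

3.82 kg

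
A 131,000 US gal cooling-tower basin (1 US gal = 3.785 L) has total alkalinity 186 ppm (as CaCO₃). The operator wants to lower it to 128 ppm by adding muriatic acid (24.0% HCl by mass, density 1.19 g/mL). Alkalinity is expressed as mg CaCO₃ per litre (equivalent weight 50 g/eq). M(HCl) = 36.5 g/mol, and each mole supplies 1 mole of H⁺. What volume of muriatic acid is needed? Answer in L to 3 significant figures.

Volume: 131,000 US gal × 3.785 L/gal = 495,835 L.
Alkalinity to neutralize: (186 − 128) = 58 mg/L as CaCO₃ × 495,835 L = 28,760 g as CaCO₃.
Equivalents of H⁺ required: 28,760 ÷ 50 g/eq = 575.2 eq = 575.2 mol HCl.
Mass of HCl: 575.2 × 36.5 = 20,990 g.
Mass of 24.0% solution: 20,990 / 0.24 = 87,470 g.
Volume: 87,470 g ÷ 1.19 g/mL = 73,510 mL.

73.5 L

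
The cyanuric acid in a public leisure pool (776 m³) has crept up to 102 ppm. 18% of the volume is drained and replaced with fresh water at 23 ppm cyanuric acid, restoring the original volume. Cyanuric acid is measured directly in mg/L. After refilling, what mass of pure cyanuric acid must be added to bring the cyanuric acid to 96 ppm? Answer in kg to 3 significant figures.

Volume: 776 m³ = 776,000 L.
After draining 18% and refilling: 102 × 0.82 + 23 × 0.18 = 87.78 ppm.
Deficit to target: 96 − 87.78 = 8.22 mg/L.
Mass: 8.22 mg/L × 776,000 L = 6379 g cyanuric acid.

6.38 kg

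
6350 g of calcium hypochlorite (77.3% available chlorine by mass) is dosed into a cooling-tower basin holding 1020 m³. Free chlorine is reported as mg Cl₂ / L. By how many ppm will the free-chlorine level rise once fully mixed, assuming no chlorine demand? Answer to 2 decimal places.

4.81 ppm

Volume: 1020 m³ = 1,020,000 L.
Available chlorine delivered: 6350 g × 0.773 = 4909 g as Cl₂.
Concentration rise: 4909 g / 1,020,000 L = 4.812 mg/L = 4.81 ppm.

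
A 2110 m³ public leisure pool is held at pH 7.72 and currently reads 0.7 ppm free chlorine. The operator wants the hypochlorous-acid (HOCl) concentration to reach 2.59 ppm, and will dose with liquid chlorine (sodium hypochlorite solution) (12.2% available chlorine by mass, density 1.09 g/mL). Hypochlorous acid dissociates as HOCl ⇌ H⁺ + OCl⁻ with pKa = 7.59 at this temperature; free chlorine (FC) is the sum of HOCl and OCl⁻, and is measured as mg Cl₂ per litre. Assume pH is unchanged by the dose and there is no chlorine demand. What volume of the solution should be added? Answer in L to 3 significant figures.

85.4 L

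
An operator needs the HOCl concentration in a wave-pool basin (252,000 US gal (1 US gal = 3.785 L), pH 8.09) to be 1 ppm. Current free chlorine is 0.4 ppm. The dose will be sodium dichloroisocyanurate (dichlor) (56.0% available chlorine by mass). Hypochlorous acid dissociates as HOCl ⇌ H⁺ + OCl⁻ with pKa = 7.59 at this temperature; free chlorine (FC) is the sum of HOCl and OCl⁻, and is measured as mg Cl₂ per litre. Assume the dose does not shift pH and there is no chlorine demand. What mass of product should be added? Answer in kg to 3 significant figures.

6.41 kg

Volume: 252,000 US gal × 3.785 L/gal = 953,820 L.
[OCl⁻]/[HOCl] = 10^(pH − pKa) = 10^(8.09 − 7.59) = 3.162; fraction as HOCl = 1/(1 + 3.162) = 0.2403.
Free chlorine required for 1 ppm HOCl: 1 / 0.2403 = 4.162 ppm.
FC to add: 4.162 − 0.4 = 3.762 mg/L as Cl₂.
Cl₂ equivalent: 3.762 mg/L × 953,820 L = 3589 g.
Product at 56.0% available Cl: 3589 / 0.56 = 6408 g.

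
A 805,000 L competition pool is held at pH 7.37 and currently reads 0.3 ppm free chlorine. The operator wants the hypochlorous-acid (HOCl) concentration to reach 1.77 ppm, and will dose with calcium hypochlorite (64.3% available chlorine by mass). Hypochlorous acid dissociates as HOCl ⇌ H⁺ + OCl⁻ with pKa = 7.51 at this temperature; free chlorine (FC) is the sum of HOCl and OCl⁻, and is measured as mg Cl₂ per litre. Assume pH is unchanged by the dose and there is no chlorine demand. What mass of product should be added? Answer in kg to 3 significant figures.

3.45 kg

[OCl⁻]/[HOCl] = 10^(pH − pKa) = 10^(7.37 − 7.51) = 0.7244; fraction as HOCl = 1/(1 + 0.7244) = 0.5799.
Free chlorine required for 1.77 ppm HOCl: 1.77 / 0.5799 = 3.052 ppm.
FC to add: 3.052 − 0.3 = 2.752 mg/L as Cl₂.
Cl₂ equivalent: 2.752 mg/L × 805,000 L = 2216 g.
Product at 64.3% available Cl: 2216 / 0.643 = 3446 g.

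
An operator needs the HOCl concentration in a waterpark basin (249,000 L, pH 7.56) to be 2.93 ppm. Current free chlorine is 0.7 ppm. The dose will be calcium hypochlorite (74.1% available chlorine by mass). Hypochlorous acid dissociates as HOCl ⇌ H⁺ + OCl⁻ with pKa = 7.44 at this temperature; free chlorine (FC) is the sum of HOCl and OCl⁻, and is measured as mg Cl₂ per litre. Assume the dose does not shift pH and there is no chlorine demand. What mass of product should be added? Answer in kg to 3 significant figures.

2.05 kg

[OCl⁻]/[HOCl] = 10^(pH − pKa) = 10^(7.56 − 7.44) = 1.318; fraction as HOCl = 1/(1 + 1.318) = 0.4314.
Free chlorine required for 2.93 ppm HOCl: 2.93 / 0.4314 = 6.792 ppm.
FC to add: 6.792 − 0.7 = 6.092 mg/L as Cl₂.
Cl₂ equivalent: 6.092 mg/L × 249,000 L = 1517 g.
Product at 74.1% available Cl: 1517 / 0.741 = 2047 g.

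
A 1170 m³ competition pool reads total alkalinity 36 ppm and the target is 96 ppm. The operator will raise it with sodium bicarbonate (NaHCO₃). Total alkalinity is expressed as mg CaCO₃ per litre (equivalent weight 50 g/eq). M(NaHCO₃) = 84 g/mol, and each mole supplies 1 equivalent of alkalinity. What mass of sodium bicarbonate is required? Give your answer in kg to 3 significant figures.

118 kg

Volume: 1170 m³ = 1,170,000 L.
Alkalinity to add: (96 − 36) = 60 mg/L as CaCO₃ × 1,170,000 L = 70,200 g as CaCO₃.
Equivalents: 70,200 g ÷ 50 g/eq = 1404 eq.
NaHCO₃ supplies 1 eq per mole → 1404 mol.
Mass: 1404 mol × 84 g/mol = 117,900 g.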